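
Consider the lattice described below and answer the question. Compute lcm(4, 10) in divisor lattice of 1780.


In a divisor lattice, join = lcm (least common multiple).
gcd(4,10) = 2
lcm(4,10) = 4*10/gcd = 40/2 = 20


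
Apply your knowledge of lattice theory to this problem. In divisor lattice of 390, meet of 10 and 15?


In a divisor lattice, meet = gcd (greatest common divisor).
By Euclidean algorithm or factoring: gcd(10,15) = 5


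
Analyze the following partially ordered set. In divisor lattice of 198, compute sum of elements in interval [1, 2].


Interval [1,2] in divisors of 198: [1, 2]
Sum = 3


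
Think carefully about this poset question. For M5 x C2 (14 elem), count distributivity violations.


Distributive law: a ^ (b v c) = (a ^ b) v (a ^ c).
Check all 14^3 = 2744 ordered triples (a,b,c).
  e.g. a=(a1,0), b=(a2,0), c=(a3,0): lhs=(a1,0) != rhs=(0,0)
  e.g. a=(a1,0), b=(a2,0), c=(a3,1): lhs=(a1,0) != rhs=(0,0)
Total violating triples: 480


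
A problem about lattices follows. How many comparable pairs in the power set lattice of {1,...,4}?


A comparable pair {a,b} has a < b or b < a in the order.
Count unordered pairs where one element is strictly below the other.
Examples: {{},{1}}, {{},{2}}, {{},{3}}, {{},{4}}, ...
Total comparable pairs: 65


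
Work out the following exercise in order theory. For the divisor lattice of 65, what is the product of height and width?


Height = length of longest chain minus 1; width = size of largest antichain.
A maximum chain: 1 | 13 | 65  (height 2).
A maximum antichain: {5, 13}  (width 2).
Product = 2 * 2 = 4


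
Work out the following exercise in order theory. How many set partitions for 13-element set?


B(n) = number of set partitions of an n-element set.
B(n) satisfies the recurrence: B(n+1) = sum_k C(n,k)*B(k).
B(13) = 27644437


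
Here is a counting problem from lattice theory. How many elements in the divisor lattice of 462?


Divisors of 462: [1, 2, 3, 6, 7, 11, 14, 21, 22, 33, 42, 66, 77, 154, 231, 462]
Count: 16


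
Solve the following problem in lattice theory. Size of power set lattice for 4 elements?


Power set = 2^n.
2^4 = 16


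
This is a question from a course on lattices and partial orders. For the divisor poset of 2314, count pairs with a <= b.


The order relation is {(a,b) : a <= b}, reflexive so it includes (a,a).
Examples: (1,1), (1,1157), (1,13), (1,178), (1,2), ...
Total ordered pairs: 27


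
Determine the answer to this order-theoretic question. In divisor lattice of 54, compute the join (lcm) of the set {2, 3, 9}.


In a divisor lattice, join = lcm (least common multiple).
Compute lcm iteratively: start with first element, then lcm(current, next).
Elements: [2, 3, 9]
lcm(2,3) = 6
lcm(6,9) = 18
Final lcm = 18


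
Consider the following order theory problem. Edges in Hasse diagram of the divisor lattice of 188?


A cover relation a -< b holds when a < b with no c strictly between.
Cover relations:
  1 -< 2
  1 -< 47
  2 -< 4
  2 -< 94
  4 -< 188
  47 -< 94
  94 -< 188
Total: 7


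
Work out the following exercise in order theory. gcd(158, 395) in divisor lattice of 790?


Meet=gcd.
gcd(158,395)=79


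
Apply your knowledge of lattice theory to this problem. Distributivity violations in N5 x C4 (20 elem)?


Distributive law: a ^ (b v c) = (a ^ b) v (a ^ c).
Check all 20^3 = 8000 ordered triples (a,b,c).
  e.g. a=(b,0), b=(a,0), c=(c,0): lhs=(b,0) != rhs=(a,0)
  e.g. a=(b,0), b=(a,0), c=(c,1): lhs=(b,0) != rhs=(a,0)
Total violating triples: 128


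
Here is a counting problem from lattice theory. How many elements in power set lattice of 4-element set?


Power set = 2^n.
2^4 = 16


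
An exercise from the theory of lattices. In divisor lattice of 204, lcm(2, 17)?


Join=lcm.
gcd(2,17)=1
lcm=34


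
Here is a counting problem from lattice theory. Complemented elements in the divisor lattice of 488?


An element a is complemented if some b has a meet b = bottom, a join b = top.
a is complemented iff gcd(a, n/a)=1, i.e. a is a unitary divisor of 488.
Complemented elements: 1, 8, 61, 488
Count: 4


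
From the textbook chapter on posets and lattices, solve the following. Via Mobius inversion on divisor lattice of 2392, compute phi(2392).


phi(n) = n * prod_{p|n} (1 - 1/p).
Prime divisors of 2392: [2, 13, 23]
phi(2392) = 2392 * (1 - 1/2) * (1 - 1/13) * (1 - 1/23)
phi(2392) = 1056


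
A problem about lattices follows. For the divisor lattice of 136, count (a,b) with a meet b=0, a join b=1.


Complement pair (a,b): a meet b = bottom, a join b = top.
Here: gcd(a,b)=1 and lcm(a,b)=136, i.e. a*b=136 with a,b coprime.
Pairs found: (1,136), (8,17), (17,8), (136,1)
Total ordered pairs: 4


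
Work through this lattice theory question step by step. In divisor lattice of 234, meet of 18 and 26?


In a divisor lattice, meet = gcd (greatest common divisor).
By Euclidean algorithm or factoring: gcd(18,26) = 2


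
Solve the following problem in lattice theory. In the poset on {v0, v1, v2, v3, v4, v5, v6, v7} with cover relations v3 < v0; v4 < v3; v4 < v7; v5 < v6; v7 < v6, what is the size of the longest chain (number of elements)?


A chain is a totally ordered subset; we count the number of elements in a maximum chain.
Compute, for each element x, the size of the longest chain ending at x:
  v1: 1
  v2: 1
  v4: 1
  v5: 1
  v3: 2
  v7: 2
  ...
A maximum chain: v4 < v3 < v0
Number of elements in the longest chain: 3


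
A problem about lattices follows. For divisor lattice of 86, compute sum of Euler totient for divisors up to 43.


Divisors of 86 up to 43: [1, 2, 43]
phi values: [1, 1, 42]
Sum = 44


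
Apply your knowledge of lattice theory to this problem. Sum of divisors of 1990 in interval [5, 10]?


Interval [5,10] in divisors of 1990: [5, 10]
Sum = 15


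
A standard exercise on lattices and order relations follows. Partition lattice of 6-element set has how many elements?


B(n) = number of set partitions of an n-element set.
B(n) satisfies the recurrence: B(n+1) = sum_k C(n,k)*B(k).
B(6) = 203


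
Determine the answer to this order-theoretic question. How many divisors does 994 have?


Divisors of 994: [1, 2, 7, 14, 71, 142, 497, 994]
Count: 8


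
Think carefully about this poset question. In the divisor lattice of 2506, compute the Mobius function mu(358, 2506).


In a divisor lattice, mu(a,b) = mu(b/a) where mu is the classical Mobius function.
b/a = 2506/358 = 7
Prime factorization of 7: primes [7]
7 is squarefree with 1 prime factor(s), so mu(7) = (-1)^1 = -1


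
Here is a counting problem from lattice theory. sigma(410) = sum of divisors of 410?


sigma(n) = sum of divisors.
Divisors of 410: [1, 2, 5, 10, 41, 82, 205, 410]
Sum = 756


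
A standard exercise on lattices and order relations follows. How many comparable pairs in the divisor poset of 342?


A comparable pair {a,b} has a < b or b < a in the order.
Count unordered pairs where one element is strictly below the other.
Examples: {1,2}, {1,3}, {1,6}, {1,9}, ...
Total comparable pairs: 42


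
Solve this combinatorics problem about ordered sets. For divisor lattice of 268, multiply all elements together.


Divisors of 268: [1, 2, 4, 67, 134, 268]
Product = n^(d(n)/2) = 268^(6/2)
Product = 19248832


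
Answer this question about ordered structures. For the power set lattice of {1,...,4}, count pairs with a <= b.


The order relation is {(a,b) : a <= b}, reflexive so it includes (a,a).
Examples: ({},{}), ({},{1,2}), ({},{1,2,3}), ({},{1,2,3,4}), ({},{1,2,4}), ...
Total ordered pairs: 81


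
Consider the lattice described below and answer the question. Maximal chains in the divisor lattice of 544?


A maximal chain goes from the minimum element to a maximal element via cover relations.
Counting all min-to-max paths in the cover graph.
Total maximal chains: 6


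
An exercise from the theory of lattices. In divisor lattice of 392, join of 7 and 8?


In a divisor lattice, join = lcm (least common multiple).
gcd(7,8) = 1
lcm(7,8) = 7*8/gcd = 56/1 = 56


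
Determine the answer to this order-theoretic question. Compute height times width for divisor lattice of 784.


Height = length of longest chain minus 1; width = size of largest antichain.
A maximum chain: 1 | 7 | 49 | 98 | 196 | 392 | 784  (height 6).
A maximum antichain: {4, 14, 49}  (width 3).
Product = 6 * 3 = 18


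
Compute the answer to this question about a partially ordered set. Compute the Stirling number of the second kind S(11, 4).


S(n,k) = k*S(n-1,k) + S(n-1,k-1).
S(10,4) = 34105, S(10,3) = 9330
S(11,4) = 4*34105 + 9330 = 136420 + 9330
S(11,4) = 145750


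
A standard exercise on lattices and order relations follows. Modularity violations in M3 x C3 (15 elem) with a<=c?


Modular law: if a <= c then a v (b ^ c) = (a v b) ^ c.
Check all triples (a,b,c) with a <= c among 15 elements.
This lattice is modular (diamonds M_m and their chain-products are modular).
Total violating triples: 0


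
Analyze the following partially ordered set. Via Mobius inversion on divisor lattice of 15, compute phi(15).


phi(n) = n * prod_{p|n} (1 - 1/p).
Prime divisors of 15: [3, 5]
phi(15) = 15 * (1 - 1/3) * (1 - 1/5)
phi(15) = 8


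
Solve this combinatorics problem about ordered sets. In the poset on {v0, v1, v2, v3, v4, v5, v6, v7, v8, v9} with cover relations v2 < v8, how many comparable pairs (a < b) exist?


A comparable pair {a,b} has a < b or b < a in the order.
Count unordered pairs where one element is strictly below the other.
Examples: {v2,v8}
Total comparable pairs: 1


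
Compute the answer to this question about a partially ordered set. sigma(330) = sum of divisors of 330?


sigma(n) = sum of divisors.
Divisors of 330: [1, 2, 3, 5, 6, 10, 11, 15, 22, 30, 33, 55, 66, 110, 165, 330]
Sum = 864


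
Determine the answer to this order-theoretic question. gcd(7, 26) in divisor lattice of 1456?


Meet=gcd.
gcd(7,26)=1


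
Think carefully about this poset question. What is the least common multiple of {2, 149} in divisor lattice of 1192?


In a divisor lattice, join = lcm (least common multiple).
Compute lcm iteratively: start with first element, then lcm(current, next).
Elements: [2, 149]
lcm(2,149) = 298
Final lcm = 298


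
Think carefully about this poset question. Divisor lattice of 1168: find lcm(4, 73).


In a divisor lattice, join = lcm (least common multiple).
gcd(4,73) = 1
lcm(4,73) = 4*73/gcd = 292/1 = 292


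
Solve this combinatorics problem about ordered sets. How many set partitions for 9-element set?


B(n) = number of set partitions of an n-element set.
B(n) satisfies the recurrence: B(n+1) = sum_k C(n,k)*B(k).
B(9) = 21147


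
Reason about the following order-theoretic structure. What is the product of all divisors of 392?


Divisors of 392: [1, 2, 4, 7, 8, 14, 28, 49, 56, 98, 196, 392]
Product = n^(d(n)/2) = 392^(12/2)
Product = 3628410392018944


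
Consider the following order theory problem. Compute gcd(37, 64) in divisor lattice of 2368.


In a divisor lattice, meet = gcd (greatest common divisor).
By Euclidean algorithm or factoring: gcd(37,64) = 1


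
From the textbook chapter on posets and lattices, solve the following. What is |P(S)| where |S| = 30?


Power set = 2^n.
2^30 = 1073741824


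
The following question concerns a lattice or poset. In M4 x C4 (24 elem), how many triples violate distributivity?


Distributive law: a ^ (b v c) = (a ^ b) v (a ^ c).
Check all 24^3 = 13824 ordered triples (a,b,c).
  e.g. a=(a1,0), b=(a2,0), c=(a3,0): lhs=(a1,0) != rhs=(0,0)
  e.g. a=(a1,0), b=(a2,0), c=(a3,1): lhs=(a1,0) != rhs=(0,0)
Total violating triples: 1536


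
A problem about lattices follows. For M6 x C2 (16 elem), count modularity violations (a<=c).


Modular law: if a <= c then a v (b ^ c) = (a v b) ^ c.
Check all triples (a,b,c) with a <= c among 16 elements.
This lattice is modular (diamonds M_m and their chain-products are modular).
Total violating triples: 0


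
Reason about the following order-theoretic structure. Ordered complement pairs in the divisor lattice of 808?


Complement pair (a,b): a meet b = bottom, a join b = top.
Here: gcd(a,b)=1 and lcm(a,b)=808, i.e. a*b=808 with a,b coprime.
Pairs found: (1,808), (8,101), (101,8), (808,1)
Total ordered pairs: 4


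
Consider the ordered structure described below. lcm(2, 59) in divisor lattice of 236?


Join=lcm.
gcd(2,59)=1
lcm=118


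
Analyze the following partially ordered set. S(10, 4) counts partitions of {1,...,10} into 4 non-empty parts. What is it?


S(n,k) = k*S(n-1,k) + S(n-1,k-1).
S(9,4) = 7770, S(9,3) = 3025
S(10,4) = 4*7770 + 3025 = 31080 + 3025
S(10,4) = 34105


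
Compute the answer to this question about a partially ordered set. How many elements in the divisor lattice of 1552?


Divisors of 1552: [1, 2, 4, 8, 16, 97, 194, 388, 776, 1552]
Count: 10


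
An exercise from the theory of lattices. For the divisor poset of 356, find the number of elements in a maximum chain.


A chain is a totally ordered subset; we count the number of elements in a maximum chain.
Compute, for each element x, the size of the longest chain ending at x:
  1: 1
  2: 2
  89: 2
  4: 3
  178: 3
  356: 4
A maximum chain: 1 < 2 < 4 < 356
Number of elements in the longest chain: 4


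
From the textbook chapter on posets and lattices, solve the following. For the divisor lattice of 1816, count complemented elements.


An element a is complemented if some b has a meet b = bottom, a join b = top.
a is complemented iff gcd(a, n/a)=1, i.e. a is a unitary divisor of 1816.
Complemented elements: 1, 8, 227, 1816
Count: 4


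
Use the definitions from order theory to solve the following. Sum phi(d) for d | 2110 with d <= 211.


Divisors of 2110 up to 211: [1, 2, 5, 10, 211]
phi values: [1, 1, 4, 4, 210]
Sum = 220


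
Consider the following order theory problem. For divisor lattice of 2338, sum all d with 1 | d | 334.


Interval [1,334] in divisors of 2338: [1, 2, 167, 334]
Sum = 504


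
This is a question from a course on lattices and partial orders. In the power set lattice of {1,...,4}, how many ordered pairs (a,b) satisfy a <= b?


The order relation is {(a,b) : a <= b}, reflexive so it includes (a,a).
Examples: ({},{}), ({},{1,2}), ({},{1,2,3}), ({},{1,2,3,4}), ({},{1,2,4}), ...
Total ordered pairs: 81


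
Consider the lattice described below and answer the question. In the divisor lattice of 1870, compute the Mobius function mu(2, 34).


In a divisor lattice, mu(a,b) = mu(b/a) where mu is the classical Mobius function.
b/a = 34/2 = 17
Prime factorization of 17: primes [17]
17 is squarefree with 1 prime factor(s), so mu(17) = (-1)^1 = -1


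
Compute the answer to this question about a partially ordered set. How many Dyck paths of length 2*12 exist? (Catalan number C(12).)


C(n) = C(2n, n) / (n+1).
C(24, 12) = 2704156
C(12) = 2704156 / 13 = 208012


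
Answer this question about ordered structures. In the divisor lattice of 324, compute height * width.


Height = length of longest chain minus 1; width = size of largest antichain.
A maximum chain: 1 | 3 | 9 | 27 | 81 | 162 | 324  (height 6).
A maximum antichain: {4, 6, 9}  (width 3).
Product = 6 * 3 = 18


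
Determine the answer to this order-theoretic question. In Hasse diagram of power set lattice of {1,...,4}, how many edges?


A cover relation a -< b holds when a < b with no c strictly between.
Cover relations:
  {} -< {1}
  {} -< {2}
  {} -< {3}
  {} -< {4}
  {1} -< {1,2}
  {1} -< {1,3}
  {1} -< {1,4}
  {2} -< {1,2}
  ...24 more
Total: 32


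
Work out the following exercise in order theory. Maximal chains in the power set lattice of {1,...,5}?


A maximal chain goes from the minimum element to a maximal element via cover relations.
Counting all min-to-max paths in the cover graph.
Total maximal chains: 120


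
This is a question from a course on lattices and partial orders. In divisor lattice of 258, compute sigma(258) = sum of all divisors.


sigma(n) = sum of divisors.
Divisors of 258: [1, 2, 3, 6, 43, 86, 129, 258]
Sum = 528


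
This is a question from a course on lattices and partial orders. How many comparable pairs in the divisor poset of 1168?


A comparable pair {a,b} has a < b or b < a in the order.
Count unordered pairs where one element is strictly below the other.
Examples: {1,2}, {1,4}, {1,8}, {1,16}, ...
Total comparable pairs: 35


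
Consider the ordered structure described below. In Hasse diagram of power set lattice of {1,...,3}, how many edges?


A cover relation a -< b holds when a < b with no c strictly between.
Cover relations:
  {} -< {1}
  {} -< {2}
  {} -< {3}
  {1} -< {1,2}
  {1} -< {1,3}
  {2} -< {1,2}
  {2} -< {2,3}
  {3} -< {1,3}
  ...4 more
Total: 12


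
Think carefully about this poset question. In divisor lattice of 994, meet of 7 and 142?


In a divisor lattice, meet = gcd (greatest common divisor).
By Euclidean algorithm or factoring: gcd(7,142) = 1


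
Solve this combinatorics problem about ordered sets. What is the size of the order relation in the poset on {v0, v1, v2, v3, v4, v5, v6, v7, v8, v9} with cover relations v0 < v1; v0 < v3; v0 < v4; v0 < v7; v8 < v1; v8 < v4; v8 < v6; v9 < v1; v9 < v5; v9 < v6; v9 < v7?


The order relation is {(a,b) : a <= b}, reflexive so it includes (a,a).
Examples: (v0,v0), (v0,v1), (v0,v3), (v0,v4), (v0,v7), ...
Total ordered pairs: 21


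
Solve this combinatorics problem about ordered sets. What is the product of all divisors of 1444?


Divisors of 1444: [1, 2, 4, 19, 38, 76, 361, 722, 1444]
Product = n^(d(n)/2) = 1444^(9/2)
Product = 165216101262848


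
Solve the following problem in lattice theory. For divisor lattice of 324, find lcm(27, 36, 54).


In a divisor lattice, join = lcm (least common multiple).
Compute lcm iteratively: start with first element, then lcm(current, next).
Elements: [27, 36, 54]
lcm(27,36) = 108
lcm(108,54) = 108
Final lcm = 108


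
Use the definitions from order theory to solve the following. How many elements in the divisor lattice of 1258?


Divisors of 1258: [1, 2, 17, 34, 37, 74, 629, 1258]
Count: 8


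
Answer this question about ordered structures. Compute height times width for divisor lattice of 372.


Height = length of longest chain minus 1; width = size of largest antichain.
A maximum chain: 1 | 31 | 93 | 186 | 372  (height 4).
A maximum antichain: {4, 6, 62, 93}  (width 4).
Product = 4 * 4 = 16


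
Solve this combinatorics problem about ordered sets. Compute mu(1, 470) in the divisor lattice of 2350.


In a divisor lattice, mu(a,b) = mu(b/a) where mu is the classical Mobius function.
b/a = 470/1 = 470
Prime factorization of 470: primes [2, 5, 47]
470 is squarefree with 3 prime factor(s), so mu(470) = (-1)^3 = -1


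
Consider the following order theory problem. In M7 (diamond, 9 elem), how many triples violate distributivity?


Distributive law: a ^ (b v c) = (a ^ b) v (a ^ c).
Check all 9^3 = 729 ordered triples (a,b,c).
  e.g. a=a1, b=a2, c=a3: lhs=a1 != rhs=0
  e.g. a=a1, b=a2, c=a4: lhs=a1 != rhs=0
Total violating triples: 210


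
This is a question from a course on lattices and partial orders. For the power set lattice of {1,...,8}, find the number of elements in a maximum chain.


A chain is a totally ordered subset; we count the number of elements in a maximum chain.
Compute, for each element x, the size of the longest chain ending at x:
  {}: 1
  {1}: 2
  {2}: 2
  {3}: 2
  {4}: 2
  {5}: 2
  ...
A maximum chain: {} < {1} < {1,2} < {1,2,3} < {1,2,3,4} < {1,2,3,4,5} < {1,2,3,4,5,6} < {1,2,3,4,5,6,7} < {1,2,3,4,5,6,7,8}
Number of elements in the longest chain: 9


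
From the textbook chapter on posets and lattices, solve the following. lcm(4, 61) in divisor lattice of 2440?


Join=lcm.
gcd(4,61)=1
lcm=244


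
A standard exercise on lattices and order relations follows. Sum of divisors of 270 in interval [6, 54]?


Interval [6,54] in divisors of 270: [6, 18, 54]
Sum = 78


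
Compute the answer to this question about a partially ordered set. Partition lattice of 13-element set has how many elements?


B(n) = number of set partitions of an n-element set.
B(n) satisfies the recurrence: B(n+1) = sum_k C(n,k)*B(k).
B(13) = 27644437


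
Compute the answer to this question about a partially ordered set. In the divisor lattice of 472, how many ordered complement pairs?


Complement pair (a,b): a meet b = bottom, a join b = top.
Here: gcd(a,b)=1 and lcm(a,b)=472, i.e. a*b=472 with a,b coprime.
Pairs found: (1,472), (8,59), (59,8), (472,1)
Total ordered pairs: 4


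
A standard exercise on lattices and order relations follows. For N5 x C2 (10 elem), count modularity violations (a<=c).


Modular law: if a <= c then a v (b ^ c) = (a v b) ^ c.
Check all triples (a,b,c) with a <= c among 10 elements.
  e.g. a=(a,0), b=(c,0), c=(b,0): lhs=(a,0) != rhs=(b,0)
  e.g. a=(a,0), b=(c,1), c=(b,0): lhs=(a,0) != rhs=(b,0)
Total violating triples: 6


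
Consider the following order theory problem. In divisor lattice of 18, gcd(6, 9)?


Meet=gcd.
gcd(6,9)=3


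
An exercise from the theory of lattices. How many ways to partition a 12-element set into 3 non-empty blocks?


S(n,k) = k*S(n-1,k) + S(n-1,k-1).
S(11,3) = 28501, S(11,2) = 1023
S(12,3) = 3*28501 + 1023 = 85503 + 1023
S(12,3) = 86526


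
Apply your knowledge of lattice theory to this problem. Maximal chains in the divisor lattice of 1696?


A maximal chain goes from the minimum element to a maximal element via cover relations.
Counting all min-to-max paths in the cover graph.
Total maximal chains: 6


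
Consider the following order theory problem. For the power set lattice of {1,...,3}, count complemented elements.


An element a is complemented if some b has a meet b = bottom, a join b = top.
every subset A has complement S\A, so all elements are complemented.
Complemented elements: {}, {1}, {2}, {3}, {1,2}, {1,3}, ... (2 more)
Count: 8


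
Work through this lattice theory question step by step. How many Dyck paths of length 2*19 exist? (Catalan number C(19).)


C(n) = C(2n, n) / (n+1).
C(38, 19) = 35345263800
C(19) = 35345263800 / 20 = 1767263190


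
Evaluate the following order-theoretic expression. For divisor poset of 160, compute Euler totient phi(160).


phi(n) = n * prod_{p|n} (1 - 1/p).
Prime divisors of 160: [2, 5]
phi(160) = 160 * (1 - 1/2) * (1 - 1/5)
phi(160) = 64


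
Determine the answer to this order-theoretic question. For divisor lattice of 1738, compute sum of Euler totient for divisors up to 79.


Divisors of 1738 up to 79: [1, 2, 11, 22, 79]
phi values: [1, 1, 10, 10, 78]
Sum = 100


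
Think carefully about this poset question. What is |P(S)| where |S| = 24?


Power set = 2^n.
2^24 = 16777216


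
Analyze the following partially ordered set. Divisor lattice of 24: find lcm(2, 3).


In a divisor lattice, join = lcm (least common multiple).
gcd(2,3) = 1
lcm(2,3) = 2*3/gcd = 6/1 = 6


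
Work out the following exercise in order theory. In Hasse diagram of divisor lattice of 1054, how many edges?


A cover relation a -< b holds when a < b with no c strictly between.
Cover relations:
  1 -< 2
  1 -< 17
  1 -< 31
  2 -< 34
  2 -< 62
  17 -< 34
  17 -< 527
  31 -< 62
  ...4 more
Total: 12


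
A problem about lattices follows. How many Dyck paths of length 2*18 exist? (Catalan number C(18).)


C(n) = C(2n, n) / (n+1).
C(36, 18) = 9075135300
C(18) = 9075135300 / 19 = 477638700


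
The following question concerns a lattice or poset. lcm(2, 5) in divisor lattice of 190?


Join=lcm.
gcd(2,5)=1
lcm=10


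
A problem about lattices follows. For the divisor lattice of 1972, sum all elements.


sigma(n) = sum of divisors.
Divisors of 1972: [1, 2, 4, 17, 29, 34, 58, 68, 116, 493, 986, 1972]
Sum = 3780


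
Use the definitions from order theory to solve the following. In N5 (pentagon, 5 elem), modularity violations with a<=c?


Modular law: if a <= c then a v (b ^ c) = (a v b) ^ c.
Check all triples (a,b,c) with a <= c among 5 elements.
  e.g. a=a, b=c, c=b: lhs=a != rhs=b
Total violating triples: 1


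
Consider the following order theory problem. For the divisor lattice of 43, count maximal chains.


A maximal chain goes from the minimum element to a maximal element via cover relations.
Counting all min-to-max paths in the cover graph.
Total maximal chains: 1


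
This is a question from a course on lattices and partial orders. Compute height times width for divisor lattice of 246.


Height = length of longest chain minus 1; width = size of largest antichain.
A maximum chain: 1 | 41 | 123 | 246  (height 3).
A maximum antichain: {2, 3, 41}  (width 3).
Product = 3 * 3 = 9


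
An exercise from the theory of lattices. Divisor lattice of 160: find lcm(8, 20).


In a divisor lattice, join = lcm (least common multiple).
gcd(8,20) = 4
lcm(8,20) = 8*20/gcd = 160/4 = 40


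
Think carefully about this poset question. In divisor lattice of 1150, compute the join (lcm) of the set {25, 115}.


In a divisor lattice, join = lcm (least common multiple).
Compute lcm iteratively: start with first element, then lcm(current, next).
Elements: [25, 115]
lcm(25,115) = 575
Final lcm = 575


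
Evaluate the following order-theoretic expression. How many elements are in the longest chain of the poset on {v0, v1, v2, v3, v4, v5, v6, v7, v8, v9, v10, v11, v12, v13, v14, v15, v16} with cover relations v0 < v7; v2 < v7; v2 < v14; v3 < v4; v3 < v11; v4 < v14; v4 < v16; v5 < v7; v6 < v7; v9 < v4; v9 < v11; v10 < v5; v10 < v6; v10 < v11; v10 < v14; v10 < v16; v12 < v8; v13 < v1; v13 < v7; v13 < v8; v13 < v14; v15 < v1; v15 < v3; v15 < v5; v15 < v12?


A chain is a totally ordered subset; we count the number of elements in a maximum chain.
Compute, for each element x, the size of the longest chain ending at x:
  v0: 1
  v2: 1
  v9: 1
  v10: 1
  v13: 1
  v15: 1
  ...
A maximum chain: v15 < v3 < v4 < v14
Number of elements in the longest chain: 4


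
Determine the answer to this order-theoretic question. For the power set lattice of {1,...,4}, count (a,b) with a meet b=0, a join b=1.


Complement pair (a,b): a meet b = bottom, a join b = top.
Here: A intersect B = {} and A union B = {1,...,4}.
Pairs found: ({},{1,2,3,4}), ({1},{2,3,4}), ({2},{1,3,4}), ({3},{1,2,4}), ... (12 more)
Total ordered pairs: 16


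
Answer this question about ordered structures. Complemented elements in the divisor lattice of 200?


An element a is complemented if some b has a meet b = bottom, a join b = top.
a is complemented iff gcd(a, n/a)=1, i.e. a is a unitary divisor of 200.
Complemented elements: 1, 8, 25, 200
Count: 4


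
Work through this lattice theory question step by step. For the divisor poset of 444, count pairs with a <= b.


The order relation is {(a,b) : a <= b}, reflexive so it includes (a,a).
Examples: (1,1), (1,111), (1,12), (1,148), (1,2), ...
Total ordered pairs: 54


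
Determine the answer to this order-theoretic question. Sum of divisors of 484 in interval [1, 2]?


Interval [1,2] in divisors of 484: [1, 2]
Sum = 3


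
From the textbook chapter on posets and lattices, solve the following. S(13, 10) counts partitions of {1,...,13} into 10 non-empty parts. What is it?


S(n,k) = k*S(n-1,k) + S(n-1,k-1).
S(12,10) = 1705, S(12,9) = 22275
S(13,10) = 10*1705 + 22275 = 17050 + 22275
S(13,10) = 39325


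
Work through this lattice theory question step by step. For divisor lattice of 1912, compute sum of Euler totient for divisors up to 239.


Divisors of 1912 up to 239: [1, 2, 4, 8, 239]
phi values: [1, 1, 2, 4, 238]
Sum = 246


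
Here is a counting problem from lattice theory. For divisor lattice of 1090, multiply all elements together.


Divisors of 1090: [1, 2, 5, 10, 109, 218, 545, 1090]
Product = n^(d(n)/2) = 1090^(8/2)
Product = 1411581610000


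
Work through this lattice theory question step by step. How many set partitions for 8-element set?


B(n) = number of set partitions of an n-element set.
B(n) satisfies the recurrence: B(n+1) = sum_k C(n,k)*B(k).
B(8) = 4140


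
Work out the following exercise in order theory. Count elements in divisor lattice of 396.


Divisors of 396: [1, 2, 3, 4, 6, 9, 11, 12, 18, 22, 33, 36, 44, 66, 99, 132, 198, 396]
Count: 18


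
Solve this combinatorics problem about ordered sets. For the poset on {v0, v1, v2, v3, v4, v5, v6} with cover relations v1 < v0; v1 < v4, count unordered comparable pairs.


A comparable pair {a,b} has a < b or b < a in the order.
Count unordered pairs where one element is strictly below the other.
Examples: {v0,v1}, {v1,v4}
Total comparable pairs: 2


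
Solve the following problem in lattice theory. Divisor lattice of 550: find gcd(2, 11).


In a divisor lattice, meet = gcd (greatest common divisor).
By Euclidean algorithm or factoring: gcd(2,11) = 1


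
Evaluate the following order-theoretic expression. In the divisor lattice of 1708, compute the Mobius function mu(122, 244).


In a divisor lattice, mu(a,b) = mu(b/a) where mu is the classical Mobius function.
b/a = 244/122 = 2
Prime factorization of 2: primes [2]
2 is squarefree with 1 prime factor(s), so mu(2) = (-1)^1 = -1


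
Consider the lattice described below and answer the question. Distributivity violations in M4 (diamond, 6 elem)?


Distributive law: a ^ (b v c) = (a ^ b) v (a ^ c).
Check all 6^3 = 216 ordered triples (a,b,c).
  e.g. a=a1, b=a2, c=a3: lhs=a1 != rhs=0
  e.g. a=a1, b=a2, c=a4: lhs=a1 != rhs=0
Total violating triples: 24


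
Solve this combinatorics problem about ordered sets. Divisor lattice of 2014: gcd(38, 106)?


Meet=gcd.
gcd(38,106)=2


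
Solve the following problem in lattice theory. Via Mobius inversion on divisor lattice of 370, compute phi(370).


phi(n) = n * prod_{p|n} (1 - 1/p).
Prime divisors of 370: [2, 5, 37]
phi(370) = 370 * (1 - 1/2) * (1 - 1/5) * (1 - 1/37)
phi(370) = 144


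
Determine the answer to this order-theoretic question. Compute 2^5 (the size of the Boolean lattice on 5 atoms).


Power set = 2^n.
2^5 = 32


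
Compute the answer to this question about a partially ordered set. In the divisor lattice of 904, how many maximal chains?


A maximal chain goes from the minimum element to a maximal element via cover relations.
Counting all min-to-max paths in the cover graph.
Total maximal chains: 4


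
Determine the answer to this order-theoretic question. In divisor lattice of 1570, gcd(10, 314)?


Meet=gcd.
gcd(10,314)=2


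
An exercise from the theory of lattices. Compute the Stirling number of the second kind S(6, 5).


S(n,k) = k*S(n-1,k) + S(n-1,k-1).
S(5,5) = 1, S(5,4) = 10
S(6,5) = 5*1 + 10 = 5 + 10
S(6,5) = 15


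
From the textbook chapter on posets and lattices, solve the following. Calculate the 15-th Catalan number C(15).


C(n) = C(2n, n) / (n+1).
C(30, 15) = 155117520
C(15) = 155117520 / 16 = 9694845


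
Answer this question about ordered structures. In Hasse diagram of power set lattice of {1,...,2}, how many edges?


A cover relation a -< b holds when a < b with no c strictly between.
Cover relations:
  {} -< {1}
  {} -< {2}
  {1} -< {1,2}
  {2} -< {1,2}
Total: 4


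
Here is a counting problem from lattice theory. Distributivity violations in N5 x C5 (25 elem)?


Distributive law: a ^ (b v c) = (a ^ b) v (a ^ c).
Check all 25^3 = 15625 ordered triples (a,b,c).
  e.g. a=(b,0), b=(a,0), c=(c,0): lhs=(b,0) != rhs=(a,0)
  e.g. a=(b,0), b=(a,0), c=(c,1): lhs=(b,0) != rhs=(a,0)
Total violating triples: 250


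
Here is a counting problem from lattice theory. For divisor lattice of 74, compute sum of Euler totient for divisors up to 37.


Divisors of 74 up to 37: [1, 2, 37]
phi values: [1, 1, 36]
Sum = 38


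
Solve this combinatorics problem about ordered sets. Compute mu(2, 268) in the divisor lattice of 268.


In a divisor lattice, mu(a,b) = mu(b/a) where mu is the classical Mobius function.
b/a = 268/2 = 134
Prime factorization of 134: primes [2, 67]
134 is squarefree with 2 prime factor(s), so mu(134) = (-1)^2 = 1


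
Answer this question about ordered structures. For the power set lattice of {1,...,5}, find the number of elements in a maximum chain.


A chain is a totally ordered subset; we count the number of elements in a maximum chain.
Compute, for each element x, the size of the longest chain ending at x:
  {}: 1
  {1}: 2
  {2}: 2
  {3}: 2
  {4}: 2
  {5}: 2
  ...
A maximum chain: {} < {1} < {1,2} < {1,2,3} < {1,2,3,4} < {1,2,3,4,5}
Number of elements in the longest chain: 6


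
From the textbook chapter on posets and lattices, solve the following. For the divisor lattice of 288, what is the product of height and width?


Height = length of longest chain minus 1; width = size of largest antichain.
A maximum chain: 1 | 3 | 9 | 18 | 36 | 72 | 144 | 288  (height 7).
A maximum antichain: {4, 6, 9}  (width 3).
Product = 7 * 3 = 21


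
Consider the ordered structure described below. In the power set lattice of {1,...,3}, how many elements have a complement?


An element a is complemented if some b has a meet b = bottom, a join b = top.
every subset A has complement S\A, so all elements are complemented.
Complemented elements: {}, {1}, {2}, {3}, {1,2}, {1,3}, ... (2 more)
Count: 8


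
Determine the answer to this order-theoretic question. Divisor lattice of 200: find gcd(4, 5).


In a divisor lattice, meet = gcd (greatest common divisor).
By Euclidean algorithm or factoring: gcd(4,5) = 1


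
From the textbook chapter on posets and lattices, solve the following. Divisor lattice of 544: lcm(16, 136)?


Join=lcm.
gcd(16,136)=8
lcm=272


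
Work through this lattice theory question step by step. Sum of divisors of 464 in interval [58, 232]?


Interval [58,232] in divisors of 464: [58, 116, 232]
Sum = 406


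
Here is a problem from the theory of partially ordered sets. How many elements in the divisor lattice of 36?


Divisors of 36: [1, 2, 3, 4, 6, 9, 12, 18, 36]
Count: 9


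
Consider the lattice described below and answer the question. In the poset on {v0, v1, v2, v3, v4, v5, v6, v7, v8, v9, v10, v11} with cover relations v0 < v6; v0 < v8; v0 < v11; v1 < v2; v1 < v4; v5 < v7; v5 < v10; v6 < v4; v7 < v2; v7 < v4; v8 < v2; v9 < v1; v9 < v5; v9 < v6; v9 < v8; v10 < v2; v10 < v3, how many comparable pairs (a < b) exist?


A comparable pair {a,b} has a < b or b < a in the order.
Count unordered pairs where one element is strictly below the other.
Examples: {v0,v2}, {v0,v4}, {v0,v6}, {v0,v8}, ...
Total comparable pairs: 27


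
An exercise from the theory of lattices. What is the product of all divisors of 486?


Divisors of 486: [1, 2, 3, 6, 9, 18, 27, 54, 81, 162, 243, 486]
Product = n^(d(n)/2) = 486^(12/2)
Product = 13177032454057536


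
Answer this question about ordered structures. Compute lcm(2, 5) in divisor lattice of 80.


In a divisor lattice, join = lcm (least common multiple).
gcd(2,5) = 1
lcm(2,5) = 2*5/gcd = 10/1 = 10


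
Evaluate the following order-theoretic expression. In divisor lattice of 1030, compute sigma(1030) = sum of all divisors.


sigma(n) = sum of divisors.
Divisors of 1030: [1, 2, 5, 10, 103, 206, 515, 1030]
Sum = 1872


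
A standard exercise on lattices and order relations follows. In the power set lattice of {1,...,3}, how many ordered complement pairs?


Complement pair (a,b): a meet b = bottom, a join b = top.
Here: A intersect B = {} and A union B = {1,...,3}.
Pairs found: ({},{1,2,3}), ({1},{2,3}), ({2},{1,3}), ({3},{1,2}), ... (4 more)
Total ordered pairs: 8


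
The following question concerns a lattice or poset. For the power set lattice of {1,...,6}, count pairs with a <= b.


The order relation is {(a,b) : a <= b}, reflexive so it includes (a,a).
Examples: ({},{}), ({},{1,2}), ({},{1,2,3}), ({},{1,2,3,4}), ({},{1,2,3,4,5}), ...
Total ordered pairs: 729


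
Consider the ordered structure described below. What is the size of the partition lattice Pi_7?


B(n) = number of set partitions of an n-element set.
B(n) satisfies the recurrence: B(n+1) = sum_k C(n,k)*B(k).
B(7) = 877


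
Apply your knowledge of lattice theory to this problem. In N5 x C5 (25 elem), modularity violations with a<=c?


Modular law: if a <= c then a v (b ^ c) = (a v b) ^ c.
Check all triples (a,b,c) with a <= c among 25 elements.
  e.g. a=(a,0), b=(c,0), c=(b,0): lhs=(a,0) != rhs=(b,0)
  e.g. a=(a,0), b=(c,1), c=(b,0): lhs=(a,0) != rhs=(b,0)
Total violating triples: 75


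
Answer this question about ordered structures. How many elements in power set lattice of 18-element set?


Power set = 2^n.
2^18 = 262144


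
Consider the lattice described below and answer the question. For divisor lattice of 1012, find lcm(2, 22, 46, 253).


In a divisor lattice, join = lcm (least common multiple).
Compute lcm iteratively: start with first element, then lcm(current, next).
Elements: [2, 22, 46, 253]
lcm(2,22) = 22
lcm(22,46) = 506
lcm(506,253) = 506
Final lcm = 506


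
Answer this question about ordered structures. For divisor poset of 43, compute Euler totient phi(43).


phi(n) = n * prod_{p|n} (1 - 1/p).
Prime divisors of 43: [43]
phi(43) = 43 * (1 - 1/43)
phi(43) = 42


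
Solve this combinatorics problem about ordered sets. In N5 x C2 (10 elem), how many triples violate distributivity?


Distributive law: a ^ (b v c) = (a ^ b) v (a ^ c).
Check all 10^3 = 1000 ordered triples (a,b,c).
  e.g. a=(b,0), b=(a,0), c=(c,0): lhs=(b,0) != rhs=(a,0)
  e.g. a=(b,0), b=(a,0), c=(c,1): lhs=(b,0) != rhs=(a,0)
Total violating triples: 16


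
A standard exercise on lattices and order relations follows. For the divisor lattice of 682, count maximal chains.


A maximal chain goes from the minimum element to a maximal element via cover relations.
Counting all min-to-max paths in the cover graph.
Total maximal chains: 6


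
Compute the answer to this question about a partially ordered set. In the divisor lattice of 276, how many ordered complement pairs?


Complement pair (a,b): a meet b = bottom, a join b = top.
Here: gcd(a,b)=1 and lcm(a,b)=276, i.e. a*b=276 with a,b coprime.
Pairs found: (1,276), (3,92), (4,69), (12,23), ... (4 more)
Total ordered pairs: 8


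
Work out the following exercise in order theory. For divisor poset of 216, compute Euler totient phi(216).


phi(n) = n * prod_{p|n} (1 - 1/p).
Prime divisors of 216: [2, 3]
phi(216) = 216 * (1 - 1/2) * (1 - 1/3)
phi(216) = 72


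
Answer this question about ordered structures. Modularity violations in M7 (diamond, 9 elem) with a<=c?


Modular law: if a <= c then a v (b ^ c) = (a v b) ^ c.
Check all triples (a,b,c) with a <= c among 9 elements.
This lattice is modular (diamonds M_m and their chain-products are modular).
Total violating triples: 0


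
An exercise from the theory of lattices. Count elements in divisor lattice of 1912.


Divisors of 1912: [1, 2, 4, 8, 239, 478, 956, 1912]
Count: 8


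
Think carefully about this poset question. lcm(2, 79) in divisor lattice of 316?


Join=lcm.
gcd(2,79)=1
lcm=158


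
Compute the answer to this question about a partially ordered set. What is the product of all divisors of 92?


Divisors of 92: [1, 2, 4, 23, 46, 92]
Product = n^(d(n)/2) = 92^(6/2)
Product = 778688


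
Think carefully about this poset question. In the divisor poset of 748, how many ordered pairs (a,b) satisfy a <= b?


The order relation is {(a,b) : a <= b}, reflexive so it includes (a,a).
Examples: (1,1), (1,11), (1,17), (1,187), (1,2), ...
Total ordered pairs: 54


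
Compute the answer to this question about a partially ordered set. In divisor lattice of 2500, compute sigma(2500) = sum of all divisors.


sigma(n) = sum of divisors.
Divisors of 2500: [1, 2, 4, 5, 10, 20, 25, 50, 100, 125, 250, 500, 625, 1250, 2500]
Sum = 5467
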